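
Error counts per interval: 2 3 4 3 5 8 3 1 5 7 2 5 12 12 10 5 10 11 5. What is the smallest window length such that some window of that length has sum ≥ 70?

8

add 2: running sum 2 < 70
add 3: running sum 5 < 70
add 4: running sum 9 < 70
add 3: running sum 12 < 70
add 5: running sum 17 < 70
add 8: running sum 25 < 70
add 3: running sum 28 < 70
add 1: running sum 29 < 70
add 5: running sum 34 < 70
add 7: running sum 41 < 70
add 2: running sum 43 < 70
add 5: running sum 48 < 70
add 12: running sum 60 < 70
end 13: [3, 4, 3, 5, 8, 3, 1, 5, 7, 2, 5, 12, 12] sum 70, len 13
end 14: [5, 8, 3, 1, 5, 7, 2, 5, 12, 12, 10] sum 70, len 11
end 15: [8, 3, 1, 5, 7, 2, 5, 12, 12, 10, 5] sum 70, len 11
end 16: [3, 1, 5, 7, 2, 5, 12, 12, 10, 5, 10] sum 72, len 11
end 17: [7, 2, 5, 12, 12, 10, 5, 10, 11] sum 74, len 9
end 18: [5, 12, 12, 10, 5, 10, 11, 5] sum 70, len 8
Shortest qualifying length: 8.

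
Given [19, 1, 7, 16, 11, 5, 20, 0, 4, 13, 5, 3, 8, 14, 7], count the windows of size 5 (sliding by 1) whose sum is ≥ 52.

19 1 7 16 11 → sum 54  ≥ 52 ✓
1 7 16 11 5 → sum 40
7 16 11 5 20 → sum 59  ≥ 52 ✓
16 11 5 20 0 → sum 52  ≥ 52 ✓
11 5 20 0 4 → sum 40
5 20 0 4 13 → sum 42
20 0 4 13 5 → sum 42
0 4 13 5 3 → sum 25
4 13 5 3 8 → sum 33
13 5 3 8 14 → sum 43
5 3 8 14 7 → sum 37
3 windows satisfy the condition.

3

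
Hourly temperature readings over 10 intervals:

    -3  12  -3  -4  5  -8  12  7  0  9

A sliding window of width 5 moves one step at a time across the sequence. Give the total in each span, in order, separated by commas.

Sliding a size-5 window across the 10 values:
-3 12 -3 -4 5 → sum 7
12 -3 -4 5 -8 → sum 2
-3 -4 5 -8 12 → sum 2
-4 5 -8 12 7 → sum 12
5 -8 12 7 0 → sum 16
-8 12 7 0 9 → sum 20

7, 2, 2, 12, 16, 20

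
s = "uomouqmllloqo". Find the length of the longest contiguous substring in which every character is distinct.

5

add u: [u] len 1
add o: [u, o] len 2
add m: [u, o, m] len 3
add o (repeat o, move left end past it): [m, o] len 2
add u: [m, o, u] len 3
add q: [m, o, u, q] len 4
add m (repeat m, move left end past it): [o, u, q, m] len 4
add l: [o, u, q, m, l] len 5
add l (repeat l, move left end past it): [l] len 1
add l (repeat l, move left end past it): [l] len 1
add o: [l, o] len 2
add q: [l, o, q] len 3
add o (repeat o, move left end past it): [q, o] len 2
Longest all-distinct length: 5.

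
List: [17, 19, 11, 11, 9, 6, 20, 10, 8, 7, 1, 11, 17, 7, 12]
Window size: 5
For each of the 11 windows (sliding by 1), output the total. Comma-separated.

67, 56, 57, 56, 53, 51, 46, 37, 44, 43, 48

[17, 19, 11, 11, 9] → sum 67
[19, 11, 11, 9, 6] → sum 56
[11, 11, 9, 6, 20] → sum 57
[11, 9, 6, 20, 10] → sum 56
[9, 6, 20, 10, 8] → sum 53
[6, 20, 10, 8, 7] → sum 51
[20, 10, 8, 7, 1] → sum 46
[10, 8, 7, 1, 11] → sum 37
[8, 7, 1, 11, 17] → sum 44
[7, 1, 11, 17, 7] → sum 43
[1, 11, 17, 7, 12] → sum 48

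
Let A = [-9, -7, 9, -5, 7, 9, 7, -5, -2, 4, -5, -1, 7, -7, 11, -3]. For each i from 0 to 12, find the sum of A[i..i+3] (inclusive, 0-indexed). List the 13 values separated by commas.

-12, 4, 20, 18, 18, 9, 4, -8, -4, 5, -6, 10, 8

-9 -7 9 -5 → sum -12
-7 9 -5 7 → sum 4
9 -5 7 9 → sum 20
-5 7 9 7 → sum 18
7 9 7 -5 → sum 18
9 7 -5 -2 → sum 9
7 -5 -2 4 → sum 4
-5 -2 4 -5 → sum -8
-2 4 -5 -1 → sum -4
4 -5 -1 7 → sum 5
-5 -1 7 -7 → sum -6
-1 7 -7 11 → sum 10
7 -7 11 -3 → sum 8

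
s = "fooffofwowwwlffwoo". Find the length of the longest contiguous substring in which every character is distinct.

add f: [f] len 1
add o: [f, o] len 2
add o (repeat o, move left end past it): [o] len 1
add f: [o, f] len 2
add f (repeat f, move left end past it): [f] len 1
add o: [f, o] len 2
add f (repeat f, move left end past it): [o, f] len 2
add w: [o, f, w] len 3
add o (repeat o, move left end past it): [f, w, o] len 3
add w (repeat w, move left end past it): [o, w] len 2
add w (repeat w, move left end past it): [w] len 1
add w (repeat w, move left end past it): [w] len 1
add l: [w, l] len 2
add f: [w, l, f] len 3
add f (repeat f, move left end past it): [f] len 1
add w: [f, w] len 2
add o: [f, w, o] len 3
add o (repeat o, move left end past it): [o] len 1
Longest all-distinct length: 3.

3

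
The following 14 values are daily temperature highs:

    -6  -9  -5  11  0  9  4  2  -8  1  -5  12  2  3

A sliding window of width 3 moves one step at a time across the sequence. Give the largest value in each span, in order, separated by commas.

-6 -9 -5 → max -5
-9 -5 11 → max 11
-5 11 0 → max 11
11 0 9 → max 11
0 9 4 → max 9
9 4 2 → max 9
4 2 -8 → max 4
2 -8 1 → max 2
-8 1 -5 → max 1
1 -5 12 → max 12
-5 12 2 → max 12
12 2 3 → max 12

-5, 11, 11, 11, 9, 9, 4, 2, 1, 12, 12, 12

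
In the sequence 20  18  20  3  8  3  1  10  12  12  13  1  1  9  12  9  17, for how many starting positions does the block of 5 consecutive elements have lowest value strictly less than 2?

(20, 18, 20, 3, 8) → min 3
(18, 20, 3, 8, 3) → min 3
(20, 3, 8, 3, 1) → min 1  < 2 ✓
(3, 8, 3, 1, 10) → min 1  < 2 ✓
(8, 3, 1, 10, 12) → min 1  < 2 ✓
(3, 1, 10, 12, 12) → min 1  < 2 ✓
(1, 10, 12, 12, 13) → min 1  < 2 ✓
(10, 12, 12, 13, 1) → min 1  < 2 ✓
(12, 12, 13, 1, 1) → min 1  < 2 ✓
(12, 13, 1, 1, 9) → min 1  < 2 ✓
(13, 1, 1, 9, 12) → min 1  < 2 ✓
(1, 1, 9, 12, 9) → min 1  < 2 ✓
(1, 9, 12, 9, 17) → min 1  < 2 ✓
11 windows satisfy the condition.

11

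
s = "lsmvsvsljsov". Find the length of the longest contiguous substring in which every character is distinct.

[l] len 1
[l, s] len 2
[l, s, m] len 3
[l, s, m, v] len 4
[m, v, s] len 3
[s, v] len 2
[v, s] len 2
[v, s, l] len 3
[v, s, l, j] len 4
[l, j, s] len 3
[l, j, s, o] len 4
[l, j, s, o, v] len 5
Longest all-distinct length: 5.

5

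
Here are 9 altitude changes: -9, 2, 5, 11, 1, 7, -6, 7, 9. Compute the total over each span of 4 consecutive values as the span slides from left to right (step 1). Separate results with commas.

[-9, 2, 5, 11] → sum 9
[2, 5, 11, 1] → sum 19
[5, 11, 1, 7] → sum 24
[11, 1, 7, -6] → sum 13
[1, 7, -6, 7] → sum 9
[7, -6, 7, 9] → sum 17

9, 19, 24, 13, 9, 17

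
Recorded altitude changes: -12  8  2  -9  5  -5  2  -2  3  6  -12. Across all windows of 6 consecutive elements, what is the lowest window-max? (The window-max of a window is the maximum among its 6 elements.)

5

Each size-6 window and its max:
[-12, 8, 2, -9, 5, -5] → max 8
[8, 2, -9, 5, -5, 2] → max 8
[2, -9, 5, -5, 2, -2] → max 5
[-9, 5, -5, 2, -2, 3] → max 5
[5, -5, 2, -2, 3, 6] → max 6
[-5, 2, -2, 3, 6, -12] → max 6
Lowest of these is 5.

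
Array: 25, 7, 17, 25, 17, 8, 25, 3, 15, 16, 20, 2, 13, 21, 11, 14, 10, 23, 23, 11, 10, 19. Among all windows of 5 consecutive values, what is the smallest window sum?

[25, 7, 17, 25, 17] → sum 91
[7, 17, 25, 17, 8] → sum 74
[17, 25, 17, 8, 25] → sum 92
[25, 17, 8, 25, 3] → sum 78
[17, 8, 25, 3, 15] → sum 68
[8, 25, 3, 15, 16] → sum 67
[25, 3, 15, 16, 20] → sum 79
[3, 15, 16, 20, 2] → sum 56
[15, 16, 20, 2, 13] → sum 66
[16, 20, 2, 13, 21] → sum 72
[20, 2, 13, 21, 11] → sum 67
[2, 13, 21, 11, 14] → sum 61
[13, 21, 11, 14, 10] → sum 69
[21, 11, 14, 10, 23] → sum 79
[11, 14, 10, 23, 23] → sum 81
[14, 10, 23, 23, 11] → sum 81
[10, 23, 23, 11, 10] → sum 77
[23, 23, 11, 10, 19] → sum 86
Smallest of these is 56.

56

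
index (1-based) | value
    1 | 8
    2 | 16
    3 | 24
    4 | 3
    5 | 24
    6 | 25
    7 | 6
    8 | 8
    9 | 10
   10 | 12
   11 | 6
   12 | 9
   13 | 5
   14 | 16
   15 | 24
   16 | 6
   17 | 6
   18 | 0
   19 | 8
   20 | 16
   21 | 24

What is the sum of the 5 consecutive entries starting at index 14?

Elements at indices 14..18: 16, 24, 6, 6, 0
sum(16, 24, 6, 6, 0) = 52

52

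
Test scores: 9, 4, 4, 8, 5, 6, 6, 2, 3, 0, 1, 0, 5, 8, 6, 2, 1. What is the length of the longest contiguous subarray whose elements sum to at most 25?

add 9: [9] sum 9, len 1
add 4: [9, 4] sum 13, len 2
add 4: [9, 4, 4] sum 17, len 3
add 8: [9, 4, 4, 8] sum 25, len 4
add 5: [4, 4, 8, 5] sum 21, len 4
add 6: [4, 8, 5, 6] sum 23, len 4
add 6: [8, 5, 6, 6] sum 25, len 4
add 2: [5, 6, 6, 2] sum 19, len 4
add 3: [5, 6, 6, 2, 3] sum 22, len 5
add 0: [5, 6, 6, 2, 3, 0] sum 22, len 6
add 1: [5, 6, 6, 2, 3, 0, 1] sum 23, len 7
add 0: [5, 6, 6, 2, 3, 0, 1, 0] sum 23, len 8
add 5: [6, 6, 2, 3, 0, 1, 0, 5] sum 23, len 8
add 8: [6, 2, 3, 0, 1, 0, 5, 8] sum 25, len 8
add 6: [2, 3, 0, 1, 0, 5, 8, 6] sum 25, len 8
add 2: [3, 0, 1, 0, 5, 8, 6, 2] sum 25, len 8
add 1: [0, 1, 0, 5, 8, 6, 2, 1] sum 23, len 8
Longest length seen: 8.

8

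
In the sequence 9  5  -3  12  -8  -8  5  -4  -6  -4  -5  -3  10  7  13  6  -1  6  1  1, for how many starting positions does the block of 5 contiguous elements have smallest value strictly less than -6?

6

(9, 5, -3, 12, -8) → min -8  < -6 ✓
(5, -3, 12, -8, -8) → min -8  < -6 ✓
(-3, 12, -8, -8, 5) → min -8  < -6 ✓
(12, -8, -8, 5, -4) → min -8  < -6 ✓
(-8, -8, 5, -4, -6) → min -8  < -6 ✓
(-8, 5, -4, -6, -4) → min -8  < -6 ✓
(5, -4, -6, -4, -5) → min -6
(-4, -6, -4, -5, -3) → min -6
(-6, -4, -5, -3, 10) → min -6
(-4, -5, -3, 10, 7) → min -5
(-5, -3, 10, 7, 13) → min -5
(-3, 10, 7, 13, 6) → min -3
(10, 7, 13, 6, -1) → min -1
(7, 13, 6, -1, 6) → min -1
(13, 6, -1, 6, 1) → min -1
(6, -1, 6, 1, 1) → min -1
6 windows satisfy the condition.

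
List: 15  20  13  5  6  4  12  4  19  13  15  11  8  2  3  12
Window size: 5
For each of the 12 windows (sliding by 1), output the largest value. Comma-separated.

20, 20, 13, 12, 19, 19, 19, 19, 19, 15, 15, 12

15 20 13 5 6 → max 20
20 13 5 6 4 → max 20
13 5 6 4 12 → max 13
5 6 4 12 4 → max 12
6 4 12 4 19 → max 19
4 12 4 19 13 → max 19
12 4 19 13 15 → max 19
4 19 13 15 11 → max 19
19 13 15 11 8 → max 19
13 15 11 8 2 → max 15
15 11 8 2 3 → max 15
11 8 2 3 12 → max 12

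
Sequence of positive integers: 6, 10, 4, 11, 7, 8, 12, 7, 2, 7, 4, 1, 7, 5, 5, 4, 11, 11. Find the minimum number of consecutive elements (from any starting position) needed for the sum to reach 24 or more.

add 6: running sum 6 < 24
add 10: running sum 16 < 24
add 4: running sum 20 < 24
add 11: shortest ending here [10, 4, 11] sum 25, len 3
add 7: shortest ending here [10, 4, 11, 7] sum 32, len 4
add 8: shortest ending here [11, 7, 8] sum 26, len 3
add 12: shortest ending here [7, 8, 12] sum 27, len 3
add 7: shortest ending here [8, 12, 7] sum 27, len 3
add 2: shortest ending here [8, 12, 7, 2] sum 29, len 4
add 7: shortest ending here [12, 7, 2, 7] sum 28, len 4
add 4: shortest ending here [12, 7, 2, 7, 4] sum 32, len 5
add 1: shortest ending here [12, 7, 2, 7, 4, 1] sum 33, len 6
add 7: shortest ending here [7, 2, 7, 4, 1, 7] sum 28, len 6
add 5: shortest ending here [7, 4, 1, 7, 5] sum 24, len 5
add 5: shortest ending here [7, 4, 1, 7, 5, 5] sum 29, len 6
add 4: shortest ending here [4, 1, 7, 5, 5, 4] sum 26, len 6
add 11: shortest ending here [5, 5, 4, 11] sum 25, len 4
add 11: shortest ending here [4, 11, 11] sum 26, len 3
Shortest qualifying length: 3.

3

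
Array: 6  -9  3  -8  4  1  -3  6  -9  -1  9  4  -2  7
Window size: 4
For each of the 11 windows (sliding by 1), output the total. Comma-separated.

(6, -9, 3, -8) → sum -8
(-9, 3, -8, 4) → sum -10
(3, -8, 4, 1) → sum 0
(-8, 4, 1, -3) → sum -6
(4, 1, -3, 6) → sum 8
(1, -3, 6, -9) → sum -5
(-3, 6, -9, -1) → sum -7
(6, -9, -1, 9) → sum 5
(-9, -1, 9, 4) → sum 3
(-1, 9, 4, -2) → sum 10
(9, 4, -2, 7) → sum 18

-8, -10, 0, -6, 8, -5, -7, 5, 3, 10, 18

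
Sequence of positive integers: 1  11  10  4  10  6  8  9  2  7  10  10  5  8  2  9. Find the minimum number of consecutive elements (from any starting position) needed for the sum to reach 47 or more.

6

add 1: running sum 1 < 47
add 11: running sum 12 < 47
add 10: running sum 22 < 47
add 4: running sum 26 < 47
add 10: running sum 36 < 47
add 6: running sum 42 < 47
end 6: [11, 10, 4, 10, 6, 8] sum 49, len 6
end 7: [10, 4, 10, 6, 8, 9] sum 47, len 6
end 8: [10, 4, 10, 6, 8, 9, 2] sum 49, len 7
end 9: [10, 4, 10, 6, 8, 9, 2, 7] sum 56, len 8
end 10: [10, 6, 8, 9, 2, 7, 10] sum 52, len 7
end 11: [6, 8, 9, 2, 7, 10, 10] sum 52, len 7
end 12: [8, 9, 2, 7, 10, 10, 5] sum 51, len 7
end 13: [9, 2, 7, 10, 10, 5, 8] sum 51, len 7
end 14: [9, 2, 7, 10, 10, 5, 8, 2] sum 53, len 8
end 15: [7, 10, 10, 5, 8, 2, 9] sum 51, len 7
Shortest qualifying length: 6.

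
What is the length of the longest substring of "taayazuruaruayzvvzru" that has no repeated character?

6

[t] len 1
[t, a] len 2
[a] len 1
[a, y] len 2
[y, a] len 2
[y, a, z] len 3
[y, a, z, u] len 4
[y, a, z, u, r] len 5
[r, u] len 2
[r, u, a] len 3
[u, a, r] len 3
[a, r, u] len 3
[r, u, a] len 3
[r, u, a, y] len 4
[r, u, a, y, z] len 5
[r, u, a, y, z, v] len 6
[v] len 1
[v, z] len 2
[v, z, r] len 3
[v, z, r, u] len 4
Longest all-distinct length: 6.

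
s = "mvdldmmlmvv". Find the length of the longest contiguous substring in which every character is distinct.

4

add m: [m] len 1
add v: [m, v] len 2
add d: [m, v, d] len 3
add l: [m, v, d, l] len 4
add d (repeat d, move left end past it): [l, d] len 2
add m: [l, d, m] len 3
add m (repeat m, move left end past it): [m] len 1
add l: [m, l] len 2
add m (repeat m, move left end past it): [l, m] len 2
add v: [l, m, v] len 3
add v (repeat v, move left end past it): [v] len 1
Longest all-distinct length: 4.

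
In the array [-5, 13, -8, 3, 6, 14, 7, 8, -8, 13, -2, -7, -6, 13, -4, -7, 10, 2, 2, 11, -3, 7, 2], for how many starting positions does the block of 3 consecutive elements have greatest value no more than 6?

2

(-5, 13, -8) → max 13
(13, -8, 3) → max 13
(-8, 3, 6) → max 6  ≤ 6 ✓
(3, 6, 14) → max 14
(6, 14, 7) → max 14
(14, 7, 8) → max 14
(7, 8, -8) → max 8
(8, -8, 13) → max 13
(-8, 13, -2) → max 13
(13, -2, -7) → max 13
(-2, -7, -6) → max -2  ≤ 6 ✓
(-7, -6, 13) → max 13
(-6, 13, -4) → max 13
(13, -4, -7) → max 13
(-4, -7, 10) → max 10
(-7, 10, 2) → max 10
(10, 2, 2) → max 10
(2, 2, 11) → max 11
(2, 11, -3) → max 11
(11, -3, 7) → max 11
(-3, 7, 2) → max 7
2 windows satisfy the condition.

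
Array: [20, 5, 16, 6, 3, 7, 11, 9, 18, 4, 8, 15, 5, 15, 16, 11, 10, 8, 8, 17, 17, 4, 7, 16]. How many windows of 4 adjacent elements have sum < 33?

20 5 16 6 → sum 47
5 16 6 3 → sum 30  < 33 ✓
16 6 3 7 → sum 32  < 33 ✓
6 3 7 11 → sum 27  < 33 ✓
3 7 11 9 → sum 30  < 33 ✓
7 11 9 18 → sum 45
11 9 18 4 → sum 42
9 18 4 8 → sum 39
18 4 8 15 → sum 45
4 8 15 5 → sum 32  < 33 ✓
8 15 5 15 → sum 43
15 5 15 16 → sum 51
5 15 16 11 → sum 47
15 16 11 10 → sum 52
16 11 10 8 → sum 45
11 10 8 8 → sum 37
10 8 8 17 → sum 43
8 8 17 17 → sum 50
8 17 17 4 → sum 46
17 17 4 7 → sum 45
17 4 7 16 → sum 44
5 windows satisfy the condition.

5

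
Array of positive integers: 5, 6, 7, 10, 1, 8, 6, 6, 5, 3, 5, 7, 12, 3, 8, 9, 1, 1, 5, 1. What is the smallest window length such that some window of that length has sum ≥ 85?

14

add 5: running sum 5 < 85
add 6: running sum 11 < 85
add 7: running sum 18 < 85
add 10: running sum 28 < 85
add 1: running sum 29 < 85
add 8: running sum 37 < 85
add 6: running sum 43 < 85
add 6: running sum 49 < 85
add 5: running sum 54 < 85
add 3: running sum 57 < 85
add 5: running sum 62 < 85
add 7: running sum 69 < 85
add 12: running sum 81 < 85
add 3: running sum 84 < 85
end 14: [6, 7, 10, 1, 8, 6, 6, 5, 3, 5, 7, 12, 3, 8] sum 87, len 14
end 15: [7, 10, 1, 8, 6, 6, 5, 3, 5, 7, 12, 3, 8, 9] sum 90, len 14
end 16: [7, 10, 1, 8, 6, 6, 5, 3, 5, 7, 12, 3, 8, 9, 1] sum 91, len 15
end 17: [10, 1, 8, 6, 6, 5, 3, 5, 7, 12, 3, 8, 9, 1, 1] sum 85, len 15
end 18: [10, 1, 8, 6, 6, 5, 3, 5, 7, 12, 3, 8, 9, 1, 1, 5] sum 90, len 16
end 19: [10, 1, 8, 6, 6, 5, 3, 5, 7, 12, 3, 8, 9, 1, 1, 5, 1] sum 91, len 17
Shortest qualifying length: 14.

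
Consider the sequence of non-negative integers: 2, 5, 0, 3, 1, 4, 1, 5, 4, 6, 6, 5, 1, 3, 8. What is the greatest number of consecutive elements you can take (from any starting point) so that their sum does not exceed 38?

[2] sum 2 len 1
[2, 5] sum 7 len 2
[2, 5, 0] sum 7 len 3
[2, 5, 0, 3] sum 10 len 4
[2, 5, 0, 3, 1] sum 11 len 5
[2, 5, 0, 3, 1, 4] sum 15 len 6
[2, 5, 0, 3, 1, 4, 1] sum 16 len 7
[2, 5, 0, 3, 1, 4, 1, 5] sum 21 len 8
[2, 5, 0, 3, 1, 4, 1, 5, 4] sum 25 len 9
[2, 5, 0, 3, 1, 4, 1, 5, 4, 6] sum 31 len 10
[2, 5, 0, 3, 1, 4, 1, 5, 4, 6, 6] sum 37 len 11
[0, 3, 1, 4, 1, 5, 4, 6, 6, 5] sum 35 len 10
[0, 3, 1, 4, 1, 5, 4, 6, 6, 5, 1] sum 36 len 11
[1, 4, 1, 5, 4, 6, 6, 5, 1, 3] sum 36 len 10
[5, 4, 6, 6, 5, 1, 3, 8] sum 38 len 8
Longest length seen: 11.

11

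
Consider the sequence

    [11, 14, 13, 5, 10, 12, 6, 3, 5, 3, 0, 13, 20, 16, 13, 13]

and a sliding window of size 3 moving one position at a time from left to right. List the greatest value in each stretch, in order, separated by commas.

14, 14, 13, 12, 12, 12, 6, 5, 5, 13, 20, 20, 20, 16

(11, 14, 13) → max 14
(14, 13, 5) → max 14
(13, 5, 10) → max 13
(5, 10, 12) → max 12
(10, 12, 6) → max 12
(12, 6, 3) → max 12
(6, 3, 5) → max 6
(3, 5, 3) → max 5
(5, 3, 0) → max 5
(3, 0, 13) → max 13
(0, 13, 20) → max 20
(13, 20, 16) → max 20
(20, 16, 13) → max 20
(16, 13, 13) → max 16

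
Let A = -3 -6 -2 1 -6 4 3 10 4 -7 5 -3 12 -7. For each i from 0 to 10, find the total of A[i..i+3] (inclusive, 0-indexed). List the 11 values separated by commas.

-10, -13, -3, 2, 11, 21, 10, 12, -1, 7, 7

-3 -6 -2 1 → sum -10
-6 -2 1 -6 → sum -13
-2 1 -6 4 → sum -3
1 -6 4 3 → sum 2
-6 4 3 10 → sum 11
4 3 10 4 → sum 21
3 10 4 -7 → sum 10
10 4 -7 5 → sum 12
4 -7 5 -3 → sum -1
-7 5 -3 12 → sum 7
5 -3 12 -7 → sum 7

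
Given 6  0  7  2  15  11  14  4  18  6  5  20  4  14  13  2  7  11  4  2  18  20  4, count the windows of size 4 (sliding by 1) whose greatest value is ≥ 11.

6 0 7 2 → max 7
0 7 2 15 → max 15  ≥ 11 ✓
7 2 15 11 → max 15  ≥ 11 ✓
2 15 11 14 → max 15  ≥ 11 ✓
15 11 14 4 → max 15  ≥ 11 ✓
11 14 4 18 → max 18  ≥ 11 ✓
14 4 18 6 → max 18  ≥ 11 ✓
4 18 6 5 → max 18  ≥ 11 ✓
18 6 5 20 → max 20  ≥ 11 ✓
6 5 20 4 → max 20  ≥ 11 ✓
5 20 4 14 → max 20  ≥ 11 ✓
20 4 14 13 → max 20  ≥ 11 ✓
4 14 13 2 → max 14  ≥ 11 ✓
14 13 2 7 → max 14  ≥ 11 ✓
13 2 7 11 → max 13  ≥ 11 ✓
2 7 11 4 → max 11  ≥ 11 ✓
7 11 4 2 → max 11  ≥ 11 ✓
11 4 2 18 → max 18  ≥ 11 ✓
4 2 18 20 → max 20  ≥ 11 ✓
2 18 20 4 → max 20  ≥ 11 ✓
19 windows satisfy the condition.

19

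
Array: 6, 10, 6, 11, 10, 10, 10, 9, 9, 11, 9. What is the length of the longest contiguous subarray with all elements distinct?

[6] len 1
[6, 10] len 2
[10, 6] len 2
[10, 6, 11] len 3
[6, 11, 10] len 3
[10] len 1
[10] len 1
[10, 9] len 2
[9] len 1
[9, 11] len 2
[11, 9] len 2
Longest all-distinct length: 3.

3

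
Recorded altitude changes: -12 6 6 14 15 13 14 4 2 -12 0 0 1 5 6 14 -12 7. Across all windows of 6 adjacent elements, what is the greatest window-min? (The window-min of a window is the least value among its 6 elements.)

Each size-6 window and its min:
[-12, 6, 6, 14, 15, 13] → min -12
[6, 6, 14, 15, 13, 14] → min 6
[6, 14, 15, 13, 14, 4] → min 4
[14, 15, 13, 14, 4, 2] → min 2
[15, 13, 14, 4, 2, -12] → min -12
[13, 14, 4, 2, -12, 0] → min -12
[14, 4, 2, -12, 0, 0] → min -12
[4, 2, -12, 0, 0, 1] → min -12
[2, -12, 0, 0, 1, 5] → min -12
[-12, 0, 0, 1, 5, 6] → min -12
[0, 0, 1, 5, 6, 14] → min 0
[0, 1, 5, 6, 14, -12] → min -12
[1, 5, 6, 14, -12, 7] → min -12
Greatest of these is 6.

6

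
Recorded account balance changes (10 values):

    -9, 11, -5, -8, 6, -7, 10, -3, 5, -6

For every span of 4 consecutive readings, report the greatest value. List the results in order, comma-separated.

11, 11, 6, 10, 10, 10, 10

Sliding a size-4 window across the 10 values:
(-9, 11, -5, -8) → max 11
(11, -5, -8, 6) → max 11
(-5, -8, 6, -7) → max 6
(-8, 6, -7, 10) → max 10
(6, -7, 10, -3) → max 10
(-7, 10, -3, 5) → max 10
(10, -3, 5, -6) → max 10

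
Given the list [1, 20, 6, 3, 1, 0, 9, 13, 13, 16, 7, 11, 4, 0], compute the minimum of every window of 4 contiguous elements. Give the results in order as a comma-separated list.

1, 1, 0, 0, 0, 0, 9, 7, 7, 4, 0

1 20 6 3 → min 1
20 6 3 1 → min 1
6 3 1 0 → min 0
3 1 0 9 → min 0
1 0 9 13 → min 0
0 9 13 13 → min 0
9 13 13 16 → min 9
13 13 16 7 → min 7
13 16 7 11 → min 7
16 7 11 4 → min 4
7 11 4 0 → min 0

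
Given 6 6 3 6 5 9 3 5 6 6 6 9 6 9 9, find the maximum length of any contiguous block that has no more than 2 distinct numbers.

add 6: window [6] (1 distinct), len 1
add 6: window [6, 6] (1 distinct), len 2
add 3: window [6, 6, 3] (2 distinct), len 3
add 6: window [6, 6, 3, 6] (2 distinct), len 4
add 5: window [6, 5] (2 distinct), len 2
add 9: window [5, 9] (2 distinct), len 2
add 3: window [9, 3] (2 distinct), len 2
add 5: window [3, 5] (2 distinct), len 2
add 6: window [5, 6] (2 distinct), len 2
add 6: window [5, 6, 6] (2 distinct), len 3
add 6: window [5, 6, 6, 6] (2 distinct), len 4
add 9: window [6, 6, 6, 9] (2 distinct), len 4
add 6: window [6, 6, 6, 9, 6] (2 distinct), len 5
add 9: window [6, 6, 6, 9, 6, 9] (2 distinct), len 6
add 9: window [6, 6, 6, 9, 6, 9, 9] (2 distinct), len 7
Longest length with ≤2 distinct: 7.

7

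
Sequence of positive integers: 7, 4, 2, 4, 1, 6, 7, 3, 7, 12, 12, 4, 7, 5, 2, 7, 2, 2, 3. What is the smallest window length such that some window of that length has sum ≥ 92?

Extend right; whenever the sum reaches 92, record the length and shrink from the left:
add 7: running sum 7 < 92
add 4: running sum 11 < 92
add 2: running sum 13 < 92
add 4: running sum 17 < 92
add 1: running sum 18 < 92
add 6: running sum 24 < 92
add 7: running sum 31 < 92
add 3: running sum 34 < 92
add 7: running sum 41 < 92
add 12: running sum 53 < 92
add 12: running sum 65 < 92
add 4: running sum 69 < 92
add 7: running sum 76 < 92
add 5: running sum 81 < 92
add 2: running sum 83 < 92
add 7: running sum 90 < 92
add 2: shortest ending here [7, 4, 2, 4, 1, 6, 7, 3, 7, 12, 12, 4, 7, 5, 2, 7, 2] sum 92, len 17
add 2: shortest ending here [7, 4, 2, 4, 1, 6, 7, 3, 7, 12, 12, 4, 7, 5, 2, 7, 2, 2] sum 94, len 18
add 3: shortest ending here [7, 4, 2, 4, 1, 6, 7, 3, 7, 12, 12, 4, 7, 5, 2, 7, 2, 2, 3] sum 97, len 19
Shortest qualifying length: 17.

17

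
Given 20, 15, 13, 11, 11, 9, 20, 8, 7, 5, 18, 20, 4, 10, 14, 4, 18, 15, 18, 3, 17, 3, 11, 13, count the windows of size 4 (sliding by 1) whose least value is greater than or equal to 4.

[20, 15, 13, 11] → min 11  ≥ 4 ✓
[15, 13, 11, 11] → min 11  ≥ 4 ✓
[13, 11, 11, 9] → min 9  ≥ 4 ✓
[11, 11, 9, 20] → min 9  ≥ 4 ✓
[11, 9, 20, 8] → min 8  ≥ 4 ✓
[9, 20, 8, 7] → min 7  ≥ 4 ✓
[20, 8, 7, 5] → min 5  ≥ 4 ✓
[8, 7, 5, 18] → min 5  ≥ 4 ✓
[7, 5, 18, 20] → min 5  ≥ 4 ✓
[5, 18, 20, 4] → min 4  ≥ 4 ✓
[18, 20, 4, 10] → min 4  ≥ 4 ✓
[20, 4, 10, 14] → min 4  ≥ 4 ✓
[4, 10, 14, 4] → min 4  ≥ 4 ✓
[10, 14, 4, 18] → min 4  ≥ 4 ✓
[14, 4, 18, 15] → min 4  ≥ 4 ✓
[4, 18, 15, 18] → min 4  ≥ 4 ✓
[18, 15, 18, 3] → min 3
[15, 18, 3, 17] → min 3
[18, 3, 17, 3] → min 3
[3, 17, 3, 11] → min 3
[17, 3, 11, 13] → min 3
16 windows satisfy the condition.

16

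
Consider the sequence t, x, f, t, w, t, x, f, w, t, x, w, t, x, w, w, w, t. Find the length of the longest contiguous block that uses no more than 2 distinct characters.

4

add t: window [t] (1 distinct), len 1
add x: window [t, x] (2 distinct), len 2
add f: window [x, f] (2 distinct), len 2
add t: window [f, t] (2 distinct), len 2
add w: window [t, w] (2 distinct), len 2
add t: window [t, w, t] (2 distinct), len 3
add x: window [t, x] (2 distinct), len 2
add f: window [x, f] (2 distinct), len 2
add w: window [f, w] (2 distinct), len 2
add t: window [w, t] (2 distinct), len 2
add x: window [t, x] (2 distinct), len 2
add w: window [x, w] (2 distinct), len 2
add t: window [w, t] (2 distinct), len 2
add x: window [t, x] (2 distinct), len 2
add w: window [x, w] (2 distinct), len 2
add w: window [x, w, w] (2 distinct), len 3
add w: window [x, w, w, w] (2 distinct), len 4
add t: window [w, w, w, t] (2 distinct), len 4
Longest length with ≤2 distinct: 4.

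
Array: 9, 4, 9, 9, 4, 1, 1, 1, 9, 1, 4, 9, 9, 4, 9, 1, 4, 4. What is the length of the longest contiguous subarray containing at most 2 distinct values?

5

[9] 1 distinct, len 1
[9, 4] 2 distinct, len 2
[9, 4, 9] 2 distinct, len 3
[9, 4, 9, 9] 2 distinct, len 4
[9, 4, 9, 9, 4] 2 distinct, len 5
[4, 1] 2 distinct, len 2
[4, 1, 1] 2 distinct, len 3
[4, 1, 1, 1] 2 distinct, len 4
[1, 1, 1, 9] 2 distinct, len 4
[1, 1, 1, 9, 1] 2 distinct, len 5
[1, 4] 2 distinct, len 2
[4, 9] 2 distinct, len 2
[4, 9, 9] 2 distinct, len 3
[4, 9, 9, 4] 2 distinct, len 4
[4, 9, 9, 4, 9] 2 distinct, len 5
[9, 1] 2 distinct, len 2
[1, 4] 2 distinct, len 2
[1, 4, 4] 2 distinct, len 3
Longest length with ≤2 distinct: 5.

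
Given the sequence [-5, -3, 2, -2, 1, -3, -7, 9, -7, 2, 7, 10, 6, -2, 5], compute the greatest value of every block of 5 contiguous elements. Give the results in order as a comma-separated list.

(-5, -3, 2, -2, 1) → max 2
(-3, 2, -2, 1, -3) → max 2
(2, -2, 1, -3, -7) → max 2
(-2, 1, -3, -7, 9) → max 9
(1, -3, -7, 9, -7) → max 9
(-3, -7, 9, -7, 2) → max 9
(-7, 9, -7, 2, 7) → max 9
(9, -7, 2, 7, 10) → max 10
(-7, 2, 7, 10, 6) → max 10
(2, 7, 10, 6, -2) → max 10
(7, 10, 6, -2, 5) → max 10

2, 2, 2, 9, 9, 9, 9, 10, 10, 10, 10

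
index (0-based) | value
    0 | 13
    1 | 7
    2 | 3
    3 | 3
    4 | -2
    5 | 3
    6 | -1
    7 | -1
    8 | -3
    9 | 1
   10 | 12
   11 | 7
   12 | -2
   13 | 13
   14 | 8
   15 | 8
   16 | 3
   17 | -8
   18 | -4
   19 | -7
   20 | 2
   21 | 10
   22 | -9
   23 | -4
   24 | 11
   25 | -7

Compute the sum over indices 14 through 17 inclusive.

Elements at indices 14..17: 8, 8, 3, -8
sum(8, 8, 3, -8) = 11

11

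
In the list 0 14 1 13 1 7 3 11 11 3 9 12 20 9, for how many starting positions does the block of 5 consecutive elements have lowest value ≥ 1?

[0, 14, 1, 13, 1] → min 0
[14, 1, 13, 1, 7] → min 1  ≥ 1 ✓
[1, 13, 1, 7, 3] → min 1  ≥ 1 ✓
[13, 1, 7, 3, 11] → min 1  ≥ 1 ✓
[1, 7, 3, 11, 11] → min 1  ≥ 1 ✓
[7, 3, 11, 11, 3] → min 3  ≥ 1 ✓
[3, 11, 11, 3, 9] → min 3  ≥ 1 ✓
[11, 11, 3, 9, 12] → min 3  ≥ 1 ✓
[11, 3, 9, 12, 20] → min 3  ≥ 1 ✓
[3, 9, 12, 20, 9] → min 3  ≥ 1 ✓
9 windows satisfy the condition.

9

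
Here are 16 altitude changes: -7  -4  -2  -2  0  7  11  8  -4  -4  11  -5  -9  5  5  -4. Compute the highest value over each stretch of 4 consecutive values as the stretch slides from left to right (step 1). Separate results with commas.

-2, 0, 7, 11, 11, 11, 11, 11, 11, 11, 11, 5, 5

(-7, -4, -2, -2) → max -2
(-4, -2, -2, 0) → max 0
(-2, -2, 0, 7) → max 7
(-2, 0, 7, 11) → max 11
(0, 7, 11, 8) → max 11
(7, 11, 8, -4) → max 11
(11, 8, -4, -4) → max 11
(8, -4, -4, 11) → max 11
(-4, -4, 11, -5) → max 11
(-4, 11, -5, -9) → max 11
(11, -5, -9, 5) → max 11
(-5, -9, 5, 5) → max 5
(-9, 5, 5, -4) → max 5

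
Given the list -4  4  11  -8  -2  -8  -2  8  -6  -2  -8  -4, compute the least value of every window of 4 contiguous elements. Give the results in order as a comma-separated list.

-8, -8, -8, -8, -8, -8, -6, -8, -8

[-4, 4, 11, -8] → min -8
[4, 11, -8, -2] → min -8
[11, -8, -2, -8] → min -8
[-8, -2, -8, -2] → min -8
[-2, -8, -2, 8] → min -8
[-8, -2, 8, -6] → min -8
[-2, 8, -6, -2] → min -6
[8, -6, -2, -8] → min -8
[-6, -2, -8, -4] → min -8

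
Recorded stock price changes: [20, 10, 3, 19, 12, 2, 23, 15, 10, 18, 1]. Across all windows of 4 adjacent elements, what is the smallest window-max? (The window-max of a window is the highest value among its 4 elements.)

18

[20, 10, 3, 19] → max 20
[10, 3, 19, 12] → max 19
[3, 19, 12, 2] → max 19
[19, 12, 2, 23] → max 23
[12, 2, 23, 15] → max 23
[2, 23, 15, 10] → max 23
[23, 15, 10, 18] → max 23
[15, 10, 18, 1] → max 18
Smallest of these is 18.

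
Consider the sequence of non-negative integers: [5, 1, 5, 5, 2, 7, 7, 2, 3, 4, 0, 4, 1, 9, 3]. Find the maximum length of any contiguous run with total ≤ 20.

6

→ 5: sum 5, len 1
→ 1: sum 6, len 2
→ 5: sum 11, len 3
→ 5: sum 16, len 4
→ 2: sum 18, len 5
→ 7 (dropped 5): sum 20, len 5
→ 7 (dropped 1, 5, 5): sum 16, len 3
→ 2: sum 18, len 4
→ 3 (dropped 2): sum 19, len 4
→ 4 (dropped 7): sum 16, len 4
→ 0: sum 16, len 5
→ 4: sum 20, len 6
→ 1 (dropped 7): sum 14, len 6
→ 9 (dropped 2, 3): sum 18, len 5
→ 3 (dropped 4): sum 17, len 5
Longest length seen: 6.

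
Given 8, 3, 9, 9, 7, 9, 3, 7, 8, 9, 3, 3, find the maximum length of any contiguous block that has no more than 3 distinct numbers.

add 8: window [8] (1 distinct), len 1
add 3: window [8, 3] (2 distinct), len 2
add 9: window [8, 3, 9] (3 distinct), len 3
add 9: window [8, 3, 9, 9] (3 distinct), len 4
add 7: window [3, 9, 9, 7] (3 distinct), len 4
add 9: window [3, 9, 9, 7, 9] (3 distinct), len 5
add 3: window [3, 9, 9, 7, 9, 3] (3 distinct), len 6
add 7: window [3, 9, 9, 7, 9, 3, 7] (3 distinct), len 7
add 8: window [3, 7, 8] (3 distinct), len 3
add 9: window [7, 8, 9] (3 distinct), len 3
add 3: window [8, 9, 3] (3 distinct), len 3
add 3: window [8, 9, 3, 3] (3 distinct), len 4
Longest length with ≤3 distinct: 7.

7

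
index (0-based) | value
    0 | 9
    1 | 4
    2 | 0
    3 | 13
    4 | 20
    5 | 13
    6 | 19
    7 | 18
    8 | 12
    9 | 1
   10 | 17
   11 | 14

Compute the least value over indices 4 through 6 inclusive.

13

Elements at indices 4..6: 20, 13, 19
min(20, 13, 19) = 13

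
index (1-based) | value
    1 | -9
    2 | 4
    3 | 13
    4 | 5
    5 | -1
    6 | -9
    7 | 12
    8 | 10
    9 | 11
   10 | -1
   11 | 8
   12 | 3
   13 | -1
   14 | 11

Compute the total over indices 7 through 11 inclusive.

40

Elements at indices 7..11: 12, 10, 11, -1, 8
sum(12, 10, 11, -1, 8) = 40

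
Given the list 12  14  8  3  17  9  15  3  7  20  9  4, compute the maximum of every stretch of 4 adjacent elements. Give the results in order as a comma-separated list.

12 14 8 3 → max 14
14 8 3 17 → max 17
8 3 17 9 → max 17
3 17 9 15 → max 17
17 9 15 3 → max 17
9 15 3 7 → max 15
15 3 7 20 → max 20
3 7 20 9 → max 20
7 20 9 4 → max 20

14, 17, 17, 17, 17, 15, 20, 20, 20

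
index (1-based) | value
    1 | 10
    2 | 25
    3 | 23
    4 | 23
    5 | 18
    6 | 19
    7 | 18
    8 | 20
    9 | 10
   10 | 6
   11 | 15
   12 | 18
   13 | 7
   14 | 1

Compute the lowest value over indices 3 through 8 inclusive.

Elements at indices 3..8: 23, 23, 18, 19, 18, 20
min(23, 23, 18, 19, 18, 20) = 18

18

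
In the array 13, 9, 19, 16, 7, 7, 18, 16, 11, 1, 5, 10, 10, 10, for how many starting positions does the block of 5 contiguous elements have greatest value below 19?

7

[13, 9, 19, 16, 7] → max 19
[9, 19, 16, 7, 7] → max 19
[19, 16, 7, 7, 18] → max 19
[16, 7, 7, 18, 16] → max 18  < 19 ✓
[7, 7, 18, 16, 11] → max 18  < 19 ✓
[7, 18, 16, 11, 1] → max 18  < 19 ✓
[18, 16, 11, 1, 5] → max 18  < 19 ✓
[16, 11, 1, 5, 10] → max 16  < 19 ✓
[11, 1, 5, 10, 10] → max 11  < 19 ✓
[1, 5, 10, 10, 10] → max 10  < 19 ✓
7 windows satisfy the condition.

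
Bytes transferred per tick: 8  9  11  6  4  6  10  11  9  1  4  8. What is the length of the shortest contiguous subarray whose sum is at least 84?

add 8: running sum 8 < 84
add 9: running sum 17 < 84
add 11: running sum 28 < 84
add 6: running sum 34 < 84
add 4: running sum 38 < 84
add 6: running sum 44 < 84
add 10: running sum 54 < 84
add 11: running sum 65 < 84
add 9: running sum 74 < 84
add 1: running sum 75 < 84
add 4: running sum 79 < 84
end 11: [8, 9, 11, 6, 4, 6, 10, 11, 9, 1, 4, 8] sum 87, len 12
Shortest qualifying length: 12.

12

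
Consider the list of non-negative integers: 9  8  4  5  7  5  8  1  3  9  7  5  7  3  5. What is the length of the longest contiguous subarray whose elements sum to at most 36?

Extend to the right; shrink from the left whenever the sum exceeds 36:
add 9: [9] sum 9, len 1
add 8: [9, 8] sum 17, len 2
add 4: [9, 8, 4] sum 21, len 3
add 5: [9, 8, 4, 5] sum 26, len 4
add 7: [9, 8, 4, 5, 7] sum 33, len 5
add 5: [8, 4, 5, 7, 5] sum 29, len 5
add 8: [4, 5, 7, 5, 8] sum 29, len 5
add 1: [4, 5, 7, 5, 8, 1] sum 30, len 6
add 3: [4, 5, 7, 5, 8, 1, 3] sum 33, len 7
add 9: [7, 5, 8, 1, 3, 9] sum 33, len 6
add 7: [5, 8, 1, 3, 9, 7] sum 33, len 6
add 5: [8, 1, 3, 9, 7, 5] sum 33, len 6
add 7: [1, 3, 9, 7, 5, 7] sum 32, len 6
add 3: [1, 3, 9, 7, 5, 7, 3] sum 35, len 7
add 5: [9, 7, 5, 7, 3, 5] sum 36, len 6
Longest length seen: 7.

7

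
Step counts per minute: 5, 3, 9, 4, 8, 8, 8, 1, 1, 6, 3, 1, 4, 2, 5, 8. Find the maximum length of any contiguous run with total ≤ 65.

14

[5] sum 5 len 1
[5, 3] sum 8 len 2
[5, 3, 9] sum 17 len 3
[5, 3, 9, 4] sum 21 len 4
[5, 3, 9, 4, 8] sum 29 len 5
[5, 3, 9, 4, 8, 8] sum 37 len 6
[5, 3, 9, 4, 8, 8, 8] sum 45 len 7
[5, 3, 9, 4, 8, 8, 8, 1] sum 46 len 8
[5, 3, 9, 4, 8, 8, 8, 1, 1] sum 47 len 9
[5, 3, 9, 4, 8, 8, 8, 1, 1, 6] sum 53 len 10
[5, 3, 9, 4, 8, 8, 8, 1, 1, 6, 3] sum 56 len 11
[5, 3, 9, 4, 8, 8, 8, 1, 1, 6, 3, 1] sum 57 len 12
[5, 3, 9, 4, 8, 8, 8, 1, 1, 6, 3, 1, 4] sum 61 len 13
[5, 3, 9, 4, 8, 8, 8, 1, 1, 6, 3, 1, 4, 2] sum 63 len 14
[3, 9, 4, 8, 8, 8, 1, 1, 6, 3, 1, 4, 2, 5] sum 63 len 14
[4, 8, 8, 8, 1, 1, 6, 3, 1, 4, 2, 5, 8] sum 59 len 13
Longest length seen: 14.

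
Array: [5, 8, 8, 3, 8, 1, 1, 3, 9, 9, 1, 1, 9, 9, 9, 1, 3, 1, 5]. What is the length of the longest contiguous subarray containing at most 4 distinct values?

[5] 1 distinct, len 1
[5, 8] 2 distinct, len 2
[5, 8, 8] 2 distinct, len 3
[5, 8, 8, 3] 3 distinct, len 4
[5, 8, 8, 3, 8] 3 distinct, len 5
[5, 8, 8, 3, 8, 1] 4 distinct, len 6
[5, 8, 8, 3, 8, 1, 1] 4 distinct, len 7
[5, 8, 8, 3, 8, 1, 1, 3] 4 distinct, len 8
[8, 8, 3, 8, 1, 1, 3, 9] 4 distinct, len 8
[8, 8, 3, 8, 1, 1, 3, 9, 9] 4 distinct, len 9
[8, 8, 3, 8, 1, 1, 3, 9, 9, 1] 4 distinct, len 10
[8, 8, 3, 8, 1, 1, 3, 9, 9, 1, 1] 4 distinct, len 11
[8, 8, 3, 8, 1, 1, 3, 9, 9, 1, 1, 9] 4 distinct, len 12
[8, 8, 3, 8, 1, 1, 3, 9, 9, 1, 1, 9, 9] 4 distinct, len 13
[8, 8, 3, 8, 1, 1, 3, 9, 9, 1, 1, 9, 9, 9] 4 distinct, len 14
[8, 8, 3, 8, 1, 1, 3, 9, 9, 1, 1, 9, 9, 9, 1] 4 distinct, len 15
[8, 8, 3, 8, 1, 1, 3, 9, 9, 1, 1, 9, 9, 9, 1, 3] 4 distinct, len 16
[8, 8, 3, 8, 1, 1, 3, 9, 9, 1, 1, 9, 9, 9, 1, 3, 1] 4 distinct, len 17
[1, 1, 3, 9, 9, 1, 1, 9, 9, 9, 1, 3, 1, 5] 4 distinct, len 14
Longest length with ≤4 distinct: 17.

17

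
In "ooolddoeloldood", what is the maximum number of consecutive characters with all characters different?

4

[o] len 1
[o] len 1
[o] len 1
[o, l] len 2
[o, l, d] len 3
[d] len 1
[d, o] len 2
[d, o, e] len 3
[d, o, e, l] len 4
[e, l, o] len 3
[o, l] len 2
[o, l, d] len 3
[l, d, o] len 3
[o] len 1
[o, d] len 2
Longest all-distinct length: 4.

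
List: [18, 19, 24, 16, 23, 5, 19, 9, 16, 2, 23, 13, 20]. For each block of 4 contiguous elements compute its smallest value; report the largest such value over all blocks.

Each size-4 window and its min:
[18, 19, 24, 16] → min 16
[19, 24, 16, 23] → min 16
[24, 16, 23, 5] → min 5
[16, 23, 5, 19] → min 5
[23, 5, 19, 9] → min 5
[5, 19, 9, 16] → min 5
[19, 9, 16, 2] → min 2
[9, 16, 2, 23] → min 2
[16, 2, 23, 13] → min 2
[2, 23, 13, 20] → min 2
Largest of these is 16.

16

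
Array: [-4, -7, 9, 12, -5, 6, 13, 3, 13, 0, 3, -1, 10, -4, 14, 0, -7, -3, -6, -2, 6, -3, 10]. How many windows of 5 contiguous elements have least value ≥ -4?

7

[-4, -7, 9, 12, -5] → min -7
[-7, 9, 12, -5, 6] → min -7
[9, 12, -5, 6, 13] → min -5
[12, -5, 6, 13, 3] → min -5
[-5, 6, 13, 3, 13] → min -5
[6, 13, 3, 13, 0] → min 0  ≥ -4 ✓
[13, 3, 13, 0, 3] → min 0  ≥ -4 ✓
[3, 13, 0, 3, -1] → min -1  ≥ -4 ✓
[13, 0, 3, -1, 10] → min -1  ≥ -4 ✓
[0, 3, -1, 10, -4] → min -4  ≥ -4 ✓
[3, -1, 10, -4, 14] → min -4  ≥ -4 ✓
[-1, 10, -4, 14, 0] → min -4  ≥ -4 ✓
[10, -4, 14, 0, -7] → min -7
[-4, 14, 0, -7, -3] → min -7
[14, 0, -7, -3, -6] → min -7
[0, -7, -3, -6, -2] → min -7
[-7, -3, -6, -2, 6] → min -7
[-3, -6, -2, 6, -3] → min -6
[-6, -2, 6, -3, 10] → min -6
7 windows satisfy the condition.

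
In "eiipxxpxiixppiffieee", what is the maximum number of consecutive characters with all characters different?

add e: [e] len 1
add i: [e, i] len 2
add i (repeat i, move left end past it): [i] len 1
add p: [i, p] len 2
add x: [i, p, x] len 3
add x (repeat x, move left end past it): [x] len 1
add p: [x, p] len 2
add x (repeat x, move left end past it): [p, x] len 2
add i: [p, x, i] len 3
add i (repeat i, move left end past it): [i] len 1
add x: [i, x] len 2
add p: [i, x, p] len 3
add p (repeat p, move left end past it): [p] len 1
add i: [p, i] len 2
add f: [p, i, f] len 3
add f (repeat f, move left end past it): [f] len 1
add i: [f, i] len 2
add e: [f, i, e] len 3
add e (repeat e, move left end past it): [e] len 1
add e (repeat e, move left end past it): [e] len 1
Longest all-distinct length: 3.

3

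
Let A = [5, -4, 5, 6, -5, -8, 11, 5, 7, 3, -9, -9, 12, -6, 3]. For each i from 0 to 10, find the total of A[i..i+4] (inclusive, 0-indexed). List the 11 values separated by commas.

7, -6, 9, 9, 10, 18, 17, -3, 4, -9, -9

Sliding a size-5 window across the 15 values:
[5, -4, 5, 6, -5] → sum 7
[-4, 5, 6, -5, -8] → sum -6
[5, 6, -5, -8, 11] → sum 9
[6, -5, -8, 11, 5] → sum 9
[-5, -8, 11, 5, 7] → sum 10
[-8, 11, 5, 7, 3] → sum 18
[11, 5, 7, 3, -9] → sum 17
[5, 7, 3, -9, -9] → sum -3
[7, 3, -9, -9, 12] → sum 4
[3, -9, -9, 12, -6] → sum -9
[-9, -9, 12, -6, 3] → sum -9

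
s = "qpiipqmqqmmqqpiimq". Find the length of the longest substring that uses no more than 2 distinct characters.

8

add q: window [q] (1 distinct), len 1
add p: window [q, p] (2 distinct), len 2
add i: window [p, i] (2 distinct), len 2
add i: window [p, i, i] (2 distinct), len 3
add p: window [p, i, i, p] (2 distinct), len 4
add q: window [p, q] (2 distinct), len 2
add m: window [q, m] (2 distinct), len 2
add q: window [q, m, q] (2 distinct), len 3
add q: window [q, m, q, q] (2 distinct), len 4
add m: window [q, m, q, q, m] (2 distinct), len 5
add m: window [q, m, q, q, m, m] (2 distinct), len 6
add q: window [q, m, q, q, m, m, q] (2 distinct), len 7
add q: window [q, m, q, q, m, m, q, q] (2 distinct), len 8
add p: window [q, q, p] (2 distinct), len 3
add i: window [p, i] (2 distinct), len 2
add i: window [p, i, i] (2 distinct), len 3
add m: window [i, i, m] (2 distinct), len 3
add q: window [m, q] (2 distinct), len 2
Longest length with ≤2 distinct: 8.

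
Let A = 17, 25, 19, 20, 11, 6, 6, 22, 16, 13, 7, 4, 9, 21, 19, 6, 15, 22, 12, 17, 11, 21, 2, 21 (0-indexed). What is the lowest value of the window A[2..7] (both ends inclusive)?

6

Elements at indices 2..7: 19, 20, 11, 6, 6, 22
min(19, 20, 11, 6, 6, 22) = 6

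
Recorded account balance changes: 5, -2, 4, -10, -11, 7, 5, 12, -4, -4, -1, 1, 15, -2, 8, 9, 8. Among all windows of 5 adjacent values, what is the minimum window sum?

(5, -2, 4, -10, -11) → sum -14
(-2, 4, -10, -11, 7) → sum -12
(4, -10, -11, 7, 5) → sum -5
(-10, -11, 7, 5, 12) → sum 3
(-11, 7, 5, 12, -4) → sum 9
(7, 5, 12, -4, -4) → sum 16
(5, 12, -4, -4, -1) → sum 8
(12, -4, -4, -1, 1) → sum 4
(-4, -4, -1, 1, 15) → sum 7
(-4, -1, 1, 15, -2) → sum 9
(-1, 1, 15, -2, 8) → sum 21
(1, 15, -2, 8, 9) → sum 31
(15, -2, 8, 9, 8) → sum 38
Minimum of these is -14.

-14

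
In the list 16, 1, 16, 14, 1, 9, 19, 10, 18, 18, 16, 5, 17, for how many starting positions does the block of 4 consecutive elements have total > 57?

[16, 1, 16, 14] → sum 47
[1, 16, 14, 1] → sum 32
[16, 14, 1, 9] → sum 40
[14, 1, 9, 19] → sum 43
[1, 9, 19, 10] → sum 39
[9, 19, 10, 18] → sum 56
[19, 10, 18, 18] → sum 65  > 57 ✓
[10, 18, 18, 16] → sum 62  > 57 ✓
[18, 18, 16, 5] → sum 57
[18, 16, 5, 17] → sum 56
2 windows satisfy the condition.

2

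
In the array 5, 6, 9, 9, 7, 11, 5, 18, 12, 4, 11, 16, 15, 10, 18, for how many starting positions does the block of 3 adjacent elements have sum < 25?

3

5 6 9 → sum 20  < 25 ✓
6 9 9 → sum 24  < 25 ✓
9 9 7 → sum 25
9 7 11 → sum 27
7 11 5 → sum 23  < 25 ✓
11 5 18 → sum 34
5 18 12 → sum 35
18 12 4 → sum 34
12 4 11 → sum 27
4 11 16 → sum 31
11 16 15 → sum 42
16 15 10 → sum 41
15 10 18 → sum 43
3 windows satisfy the condition.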